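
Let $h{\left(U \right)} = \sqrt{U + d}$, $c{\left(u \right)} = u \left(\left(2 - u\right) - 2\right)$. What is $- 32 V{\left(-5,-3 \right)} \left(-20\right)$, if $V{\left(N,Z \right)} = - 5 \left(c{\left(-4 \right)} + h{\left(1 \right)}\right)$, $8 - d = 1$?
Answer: $51200 - 6400 \sqrt{2} \approx 42149.0$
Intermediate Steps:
$c{\left(u \right)} = - u^{2}$ ($c{\left(u \right)} = u \left(- u\right) = - u^{2}$)
$d = 7$ ($d = 8 - 1 = 7$)
$h{\left(U \right)} = \sqrt{7 + U}$ ($h{\left(U \right)} = \sqrt{U + 7} = \sqrt{7 + U}$)
$V{\left(N,Z \right)} = 80 - 10 \sqrt{2}$ ($V{\left(N,Z \right)} = - 5 \left(- \left(-4\right)^{2} + \sqrt{7 + 1}\right) = - 5 \left(\left(-1\right) 16 + \sqrt{8}\right) = - 5 \left(-16 + 2 \sqrt{2}\right) = 80 - 10 \sqrt{2}$)
$- 32 V{\left(-5,-3 \right)} \left(-20\right) = - 32 \left(80 - 10 \sqrt{2}\right) \left(-20\right) = \left(-2560 + 320 \sqrt{2}\right) \left(-20\right) = 51200 - 6400 \sqrt{2}$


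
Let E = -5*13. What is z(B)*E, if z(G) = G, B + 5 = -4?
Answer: 585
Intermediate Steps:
B = -9 (B = -5 - 4 = -9)
E = -65
z(B)*E = -9*(-65) = 585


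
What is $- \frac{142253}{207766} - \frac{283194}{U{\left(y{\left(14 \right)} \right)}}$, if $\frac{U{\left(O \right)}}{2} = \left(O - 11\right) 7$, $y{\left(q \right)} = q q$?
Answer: $- \frac{29603259937}{269056970} \approx -110.03$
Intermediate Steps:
$y{\left(q \right)} = q^{2}$
$U{\left(O \right)} = -154 + 14 O$ ($U{\left(O \right)} = 2 \left(O - 11\right) 7 = 2 \left(-11 + O\right) 7 = 2 \left(-77 + 7 O\right) = -154 + 14 O$)
$- \frac{142253}{207766} - \frac{283194}{U{\left(y{\left(14 \right)} \right)}} = - \frac{142253}{207766} - \frac{283194}{-154 + 14 \cdot 14^{2}} = \left(-142253\right) \frac{1}{207766} - \frac{283194}{-154 + 14 \cdot 196} = - \frac{142253}{207766} - \frac{283194}{-154 + 2744} = - \frac{142253}{207766} - \frac{283194}{2590} = - \frac{142253}{207766} - \frac{141597}{1295} = - \frac{29603259937}{269056970}$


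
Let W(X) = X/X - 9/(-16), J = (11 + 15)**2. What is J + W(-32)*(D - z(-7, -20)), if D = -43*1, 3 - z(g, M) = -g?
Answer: 9841/16 ≈ 615.06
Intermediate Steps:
z(g, M) = 3 + g (z(g, M) = 3 - (-1)*g = 3 + g)
J = 676 (J = 26**2 = 676)
W(X) = 25/16 (W(X) = 1 - 9*(-1/16) = 1 + 9/16 = 25/16)
D = -43
J + W(-32)*(D - z(-7, -20)) = 676 + 25*(-43 - (3 - 7))/16 = 676 + 25*(-43 - 1*(-4))/16 = 676 + 25*(-43 + 4)/16 = 676 + (25/16)*(-39) = 676 - 975/16 = 9841/16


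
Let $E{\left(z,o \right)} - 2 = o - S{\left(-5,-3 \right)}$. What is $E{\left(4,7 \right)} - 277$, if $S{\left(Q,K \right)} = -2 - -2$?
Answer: $-268$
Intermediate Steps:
$S{\left(Q,K \right)} = 0$ ($S{\left(Q,K \right)} = -2 + 2 = 0$)
$E{\left(z,o \right)} = 2 + o$ ($E{\left(z,o \right)} = 2 + \left(o - 0\right) = 2 + \left(o + 0\right) = 2 + o$)
$E{\left(4,7 \right)} - 277 = \left(2 + 7\right) - 277 = 9 - 277 = -268$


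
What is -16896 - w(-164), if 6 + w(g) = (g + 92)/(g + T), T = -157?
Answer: -1807254/107 ≈ -16890.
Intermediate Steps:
w(g) = -6 + (92 + g)/(-157 + g) (w(g) = -6 + (g + 92)/(g - 157) = -6 + (92 + g)/(-157 + g))
-16896 - w(-164) = -16896 - (1034 - 5*(-164))/(-157 - 164) = -16896 - (1034 + 820)/(-321) = -16896 - (-1)*1854/321 = -16896 - 1*(-618/107) = -16896 + 618/107 = -1807254/107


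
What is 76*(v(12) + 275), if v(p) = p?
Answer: 21812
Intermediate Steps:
76*(v(12) + 275) = 76*(12 + 275) = 76*287 = 21812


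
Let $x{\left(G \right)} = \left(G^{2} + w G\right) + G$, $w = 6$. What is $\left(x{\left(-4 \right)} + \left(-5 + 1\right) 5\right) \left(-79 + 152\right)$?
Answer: $-2336$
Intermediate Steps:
$x{\left(G \right)} = G^{2} + 7 G$ ($x{\left(G \right)} = \left(G^{2} + 6 G\right) + G = G^{2} + 7 G$)
$\left(x{\left(-4 \right)} + \left(-5 + 1\right) 5\right) \left(-79 + 152\right) = \left(- 4 \left(7 - 4\right) + \left(-5 + 1\right) 5\right) \left(-79 + 152\right) = \left(\left(-4\right) 3 - 20\right) 73 = \left(-12 - 20\right) 73 = \left(-32\right) 73 = -2336$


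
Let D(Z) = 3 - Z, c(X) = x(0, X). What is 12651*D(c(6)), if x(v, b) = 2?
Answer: 12651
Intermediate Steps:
c(X) = 2
12651*D(c(6)) = 12651*(3 - 1*2) = 12651*(3 - 2) = 12651*1 = 12651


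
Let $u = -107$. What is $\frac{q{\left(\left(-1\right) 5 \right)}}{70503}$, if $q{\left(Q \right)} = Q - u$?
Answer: $\frac{34}{23501} \approx 0.0014467$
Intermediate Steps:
$q{\left(Q \right)} = 107 + Q$ ($q{\left(Q \right)} = Q - -107 = Q + 107 = 107 + Q$)
$\frac{q{\left(\left(-1\right) 5 \right)}}{70503} = \frac{107 - 5}{70503} = \left(107 - 5\right) \frac{1}{70503} = 102 \cdot \frac{1}{70503} = \frac{34}{23501}$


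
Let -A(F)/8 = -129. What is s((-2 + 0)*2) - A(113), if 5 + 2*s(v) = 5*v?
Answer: -2089/2 ≈ -1044.5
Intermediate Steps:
A(F) = 1032 (A(F) = -8*(-129) = 1032)
s(v) = -5/2 + 5*v/2 (s(v) = -5/2 + (5*v)/2 = -5/2 + 5*v/2)
s((-2 + 0)*2) - A(113) = (-5/2 + 5*((-2 + 0)*2)/2) - 1*1032 = (-5/2 + 5*(-2*2)/2) - 1032 = (-5/2 + (5/2)*(-4)) - 1032 = (-5/2 - 10) - 1032 = -25/2 - 1032 = -2089/2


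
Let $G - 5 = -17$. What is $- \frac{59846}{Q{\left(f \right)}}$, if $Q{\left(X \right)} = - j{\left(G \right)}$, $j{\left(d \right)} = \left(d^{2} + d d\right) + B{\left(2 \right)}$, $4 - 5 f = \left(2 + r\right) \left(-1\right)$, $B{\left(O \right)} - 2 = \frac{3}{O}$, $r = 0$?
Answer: $\frac{119692}{583} \approx 205.3$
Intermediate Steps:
$G = -12$ ($G = 5 - 17 = -12$)
$B{\left(O \right)} = 2 + \frac{3}{O}$
$f = \frac{6}{5}$ ($f = \frac{4}{5} - \frac{\left(2 + 0\right) \left(-1\right)}{5} = \frac{4}{5} - \frac{2 \left(-1\right)}{5} = \frac{4}{5} - - \frac{2}{5} = \frac{4}{5} + \frac{2}{5} = \frac{6}{5} \approx 1.2$)
$j{\left(d \right)} = \frac{7}{2} + 2 d^{2}$ ($j{\left(d \right)} = \left(d^{2} + d d\right) + \left(2 + \frac{3}{2}\right) = \left(d^{2} + d^{2}\right) + \left(2 + 3 \cdot \frac{1}{2}\right) = 2 d^{2} + \left(2 + \frac{3}{2}\right) = 2 d^{2} + \frac{7}{2} = \frac{7}{2} + 2 d^{2}$)
$Q{\left(X \right)} = - \frac{583}{2}$ ($Q{\left(X \right)} = - (\frac{7}{2} + 2 \left(-12\right)^{2}) = - (\frac{7}{2} + 2 \cdot 144) = - (\frac{7}{2} + 288) = \left(-1\right) \frac{583}{2} = - \frac{583}{2}$)
$- \frac{59846}{Q{\left(f \right)}} = - \frac{59846}{- \frac{583}{2}} = \left(-59846\right) \left(- \frac{2}{583}\right) = \frac{119692}{583}$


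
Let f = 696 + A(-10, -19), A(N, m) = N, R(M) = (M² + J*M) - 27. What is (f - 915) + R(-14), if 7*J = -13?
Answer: -34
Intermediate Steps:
J = -13/7 (J = (⅐)*(-13) = -13/7 ≈ -1.8571)
R(M) = -27 + M² - 13*M/7 (R(M) = (M² - 13*M/7) - 27 = -27 + M² - 13*M/7)
f = 686 (f = 696 - 10 = 686)
(f - 915) + R(-14) = (686 - 915) + (-27 + (-14)² - 13/7*(-14)) = -229 + (-27 + 196 + 26) = -229 + 195 = -34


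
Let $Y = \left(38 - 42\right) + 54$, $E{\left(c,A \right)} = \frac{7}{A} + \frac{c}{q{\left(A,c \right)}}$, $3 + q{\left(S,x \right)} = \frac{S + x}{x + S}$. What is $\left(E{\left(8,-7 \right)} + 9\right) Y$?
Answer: $200$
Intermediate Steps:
$q{\left(S,x \right)} = -2$ ($q{\left(S,x \right)} = -3 + \frac{S + x}{x + S} = -3 + \frac{S + x}{S + x} = -3 + 1 = -2$)
$E{\left(c,A \right)} = \frac{7}{A} - \frac{c}{2}$ ($E{\left(c,A \right)} = \frac{7}{A} + \frac{c}{-2} = \frac{7}{A} + c \left(- \frac{1}{2}\right) = \frac{7}{A} - \frac{c}{2}$)
$Y = 50$ ($Y = -4 + 54 = 50$)
$\left(E{\left(8,-7 \right)} + 9\right) Y = \left(\left(\frac{7}{-7} - 4\right) + 9\right) 50 = \left(\left(7 \left(- \frac{1}{7}\right) - 4\right) + 9\right) 50 = \left(\left(-1 - 4\right) + 9\right) 50 = \left(-5 + 9\right) 50 = 4 \cdot 50 = 200$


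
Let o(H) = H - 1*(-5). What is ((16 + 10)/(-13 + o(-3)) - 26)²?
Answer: 97344/121 ≈ 804.50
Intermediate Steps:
o(H) = 5 + H (o(H) = H + 5 = 5 + H)
((16 + 10)/(-13 + o(-3)) - 26)² = ((16 + 10)/(-13 + (5 - 3)) - 26)² = (26/(-13 + 2) - 26)² = (26/(-11) - 26)² = (26*(-1/11) - 26)² = (-26/11 - 26)² = (-312/11)² = 97344/121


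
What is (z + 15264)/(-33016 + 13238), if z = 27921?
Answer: -43185/19778 ≈ -2.1835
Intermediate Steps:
(z + 15264)/(-33016 + 13238) = (27921 + 15264)/(-33016 + 13238) = 43185/(-19778) = 43185*(-1/19778) = -43185/19778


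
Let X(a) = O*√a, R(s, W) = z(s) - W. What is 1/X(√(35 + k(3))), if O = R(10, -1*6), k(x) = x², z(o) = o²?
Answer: √2*11^(¾)/2332 ≈ 0.0036630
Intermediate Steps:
R(s, W) = s² - W
O = 106 (O = 10² - (-1)*6 = 100 - 1*(-6) = 100 + 6 = 106)
X(a) = 106*√a
1/X(√(35 + k(3))) = 1/(106*√(√(35 + 3²))) = 1/(106*√(√(35 + 9))) = 1/(106*√(√44)) = 1/(106*√(2*√11)) = 1/(106*(√2*11^(¼))) = 1/(106*√2*11^(¼)) = √2*11^(¾)/2332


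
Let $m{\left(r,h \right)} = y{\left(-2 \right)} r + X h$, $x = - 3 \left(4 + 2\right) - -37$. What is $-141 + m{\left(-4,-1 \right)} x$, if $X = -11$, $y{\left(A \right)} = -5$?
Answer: $448$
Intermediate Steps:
$x = 19$ ($x = \left(-3\right) 6 + 37 = -18 + 37 = 19$)
$m{\left(r,h \right)} = - 11 h - 5 r$ ($m{\left(r,h \right)} = - 5 r - 11 h = - 11 h - 5 r$)
$-141 + m{\left(-4,-1 \right)} x = -141 + \left(\left(-11\right) \left(-1\right) - -20\right) 19 = -141 + \left(11 + 20\right) 19 = -141 + 31 \cdot 19 = -141 + 589 = 448$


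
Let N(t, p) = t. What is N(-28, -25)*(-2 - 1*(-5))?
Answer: -84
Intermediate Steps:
N(-28, -25)*(-2 - 1*(-5)) = -28*(-2 - 1*(-5)) = -28*(-2 + 5) = -28*3 = -84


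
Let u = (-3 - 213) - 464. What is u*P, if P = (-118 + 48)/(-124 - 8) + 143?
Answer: -3220820/33 ≈ -97601.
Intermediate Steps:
u = -680 (u = -216 - 464 = -680)
P = 9473/66 (P = -70/(-132) + 143 = -70*(-1/132) + 143 = 35/66 + 143 = 9473/66 ≈ 143.53)
u*P = -680*9473/66 = -3220820/33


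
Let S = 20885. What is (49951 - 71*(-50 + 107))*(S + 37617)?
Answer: 2685475808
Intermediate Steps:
(49951 - 71*(-50 + 107))*(S + 37617) = (49951 - 71*(-50 + 107))*(20885 + 37617) = (49951 - 71*57)*58502 = (49951 - 4047)*58502 = 45904*58502 = 2685475808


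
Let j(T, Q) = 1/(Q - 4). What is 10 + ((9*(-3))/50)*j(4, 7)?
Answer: 491/50 ≈ 9.8200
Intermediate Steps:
j(T, Q) = 1/(-4 + Q)
10 + ((9*(-3))/50)*j(4, 7) = 10 + ((9*(-3))/50)/(-4 + 7) = 10 - 27*1/50/3 = 10 - 27/50*⅓ = 10 - 9/50 = 491/50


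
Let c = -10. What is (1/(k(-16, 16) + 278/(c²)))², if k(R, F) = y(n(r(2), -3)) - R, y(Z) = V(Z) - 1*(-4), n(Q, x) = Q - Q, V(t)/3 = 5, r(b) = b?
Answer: 2500/3568321 ≈ 0.00070061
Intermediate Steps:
V(t) = 15 (V(t) = 3*5 = 15)
n(Q, x) = 0
y(Z) = 19 (y(Z) = 15 - 1*(-4) = 15 + 4 = 19)
k(R, F) = 19 - R
(1/(k(-16, 16) + 278/(c²)))² = (1/((19 - 1*(-16)) + 278/((-10)²)))² = (1/((19 + 16) + 278/100))² = (1/(35 + 278*(1/100)))² = (1/(35 + 139/50))² = (1/(1889/50))² = (50/1889)² = 2500/3568321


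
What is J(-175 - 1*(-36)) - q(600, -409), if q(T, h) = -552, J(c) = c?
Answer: 413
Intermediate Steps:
J(-175 - 1*(-36)) - q(600, -409) = (-175 - 1*(-36)) - 1*(-552) = (-175 + 36) + 552 = -139 + 552 = 413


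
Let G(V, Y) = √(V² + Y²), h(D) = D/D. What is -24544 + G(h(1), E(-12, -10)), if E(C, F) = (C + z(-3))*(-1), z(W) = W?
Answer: -24544 + √226 ≈ -24529.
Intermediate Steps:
h(D) = 1
E(C, F) = 3 - C (E(C, F) = (C - 3)*(-1) = (-3 + C)*(-1) = 3 - C)
-24544 + G(h(1), E(-12, -10)) = -24544 + √(1² + (3 - 1*(-12))²) = -24544 + √(1 + (3 + 12)²) = -24544 + √(1 + 15²) = -24544 + √(1 + 225) = -24544 + √226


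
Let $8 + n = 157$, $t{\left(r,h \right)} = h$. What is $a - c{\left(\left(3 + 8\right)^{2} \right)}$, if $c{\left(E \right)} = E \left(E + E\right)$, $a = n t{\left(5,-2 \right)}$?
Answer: $-29580$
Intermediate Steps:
$n = 149$ ($n = -8 + 157 = 149$)
$a = -298$ ($a = 149 \left(-2\right) = -298$)
$c{\left(E \right)} = 2 E^{2}$ ($c{\left(E \right)} = E 2 E = 2 E^{2}$)
$a - c{\left(\left(3 + 8\right)^{2} \right)} = -298 - 2 \left(\left(3 + 8\right)^{2}\right)^{2} = -298 - 2 \left(11^{2}\right)^{2} = -298 - 2 \cdot 121^{2} = -298 - 2 \cdot 14641 = -298 - 29282 = -29580$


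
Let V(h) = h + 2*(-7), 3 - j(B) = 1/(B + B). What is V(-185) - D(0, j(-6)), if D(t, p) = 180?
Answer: -379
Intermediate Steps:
j(B) = 3 - 1/(2*B) (j(B) = 3 - 1/(B + B) = 3 - 1/(2*B))
V(h) = -14 + h (V(h) = h - 14 = -14 + h)
V(-185) - D(0, j(-6)) = (-14 - 185) - 1*180 = -199 - 180 = -379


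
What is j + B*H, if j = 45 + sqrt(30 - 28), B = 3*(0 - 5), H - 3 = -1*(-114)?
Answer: -1710 + sqrt(2) ≈ -1708.6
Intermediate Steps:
H = 117 (H = 3 - 1*(-114) = 3 + 114 = 117)
B = -15 (B = 3*(-5) = -15)
j = 45 + sqrt(2) ≈ 46.414
j + B*H = (45 + sqrt(2)) - 15*117 = (45 + sqrt(2)) - 1755 = -1710 + sqrt(2)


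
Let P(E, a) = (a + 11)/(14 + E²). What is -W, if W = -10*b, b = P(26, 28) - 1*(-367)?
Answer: 84423/23 ≈ 3670.6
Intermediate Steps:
P(E, a) = (11 + a)/(14 + E²)
b = 84423/230 (b = (11 + 28)/(14 + 26²) - 1*(-367) = 39/(14 + 676) + 367 = 39/690 + 367 = (1/690)*39 + 367 = 13/230 + 367 = 84423/230 ≈ 367.06)
W = -84423/23 (W = -10*84423/230 = -84423/23 ≈ -3670.6)
-W = -1*(-84423/23) = 84423/23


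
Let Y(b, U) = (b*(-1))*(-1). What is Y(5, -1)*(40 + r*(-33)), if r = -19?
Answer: 3335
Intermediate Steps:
Y(b, U) = b (Y(b, U) = -b*(-1) = b)
Y(5, -1)*(40 + r*(-33)) = 5*(40 - 19*(-33)) = 5*(40 + 627) = 5*667 = 3335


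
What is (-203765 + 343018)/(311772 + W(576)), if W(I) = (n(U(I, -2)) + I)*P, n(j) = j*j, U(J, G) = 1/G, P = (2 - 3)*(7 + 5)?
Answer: 139253/304857 ≈ 0.45678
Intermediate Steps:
P = -12 (P = -1*12 = -12)
n(j) = j²
W(I) = -3 - 12*I (W(I) = ((1/(-2))² + I)*(-12) = ((-½)² + I)*(-12) = (¼ + I)*(-12) = -3 - 12*I)
(-203765 + 343018)/(311772 + W(576)) = (-203765 + 343018)/(311772 + (-3 - 12*576)) = 139253/(311772 + (-3 - 6912)) = 139253/(311772 - 6915) = 139253/304857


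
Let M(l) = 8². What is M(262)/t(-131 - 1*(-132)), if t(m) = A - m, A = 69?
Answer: 16/17 ≈ 0.94118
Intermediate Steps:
M(l) = 64
t(m) = 69 - m
M(262)/t(-131 - 1*(-132)) = 64/(69 - (-131 - 1*(-132))) = 64/(69 - (-131 + 132)) = 64/(69 - 1*1) = 64/(69 - 1) = 64/68 = 64*(1/68) = 16/17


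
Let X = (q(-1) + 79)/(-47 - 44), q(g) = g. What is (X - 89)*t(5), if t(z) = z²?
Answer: -15725/7 ≈ -2246.4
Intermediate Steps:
X = -6/7 (X = (-1 + 79)/(-47 - 44) = 78/(-91) = 78*(-1/91) = -6/7 ≈ -0.85714)
(X - 89)*t(5) = (-6/7 - 89)*5² = -629/7*25 = -15725/7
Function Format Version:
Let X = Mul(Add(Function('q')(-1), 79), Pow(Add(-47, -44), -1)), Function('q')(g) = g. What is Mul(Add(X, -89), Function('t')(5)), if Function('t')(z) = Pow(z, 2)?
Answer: Rational(-15725, 7) ≈ -2246.4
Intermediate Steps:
X = Rational(-6, 7) (X = Mul(Add(-1, 79), Pow(Add(-47, -44), -1)) = Mul(78, Pow(-91, -1)) = Mul(78, Rational(-1, 91)) = Rational(-6, 7) ≈ -0.85714)
Mul(Add(X, -89), Function('t')(5)) = Mul(Add(Rational(-6, 7), -89), Pow(5, 2)) = Mul(Rational(-629, 7), 25) = Rational(-15725, 7)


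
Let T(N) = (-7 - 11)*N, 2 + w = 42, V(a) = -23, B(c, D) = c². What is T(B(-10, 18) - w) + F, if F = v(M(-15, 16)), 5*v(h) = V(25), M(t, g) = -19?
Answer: -5423/5 ≈ -1084.6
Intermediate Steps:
w = 40 (w = -2 + 42 = 40)
v(h) = -23/5 (v(h) = (⅕)*(-23) = -23/5)
T(N) = -18*N
F = -23/5 ≈ -4.6000
T(B(-10, 18) - w) + F = -18*((-10)² - 1*40) - 23/5 = -18*(100 - 40) - 23/5 = -18*60 - 23/5 = -1080 - 23/5 = -5423/5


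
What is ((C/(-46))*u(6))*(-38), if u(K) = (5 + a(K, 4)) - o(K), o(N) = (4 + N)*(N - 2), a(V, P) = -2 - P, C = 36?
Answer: -28044/23 ≈ -1219.3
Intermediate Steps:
o(N) = (-2 + N)*(4 + N) (o(N) = (4 + N)*(-2 + N) = (-2 + N)*(4 + N))
u(K) = 7 - K² - 2*K (u(K) = (5 + (-2 - 1*4)) - (-8 + K² + 2*K) = (5 + (-2 - 4)) + (8 - K² - 2*K) = (5 - 6) + (8 - K² - 2*K) = -1 + (8 - K² - 2*K) = 7 - K² - 2*K)
((C/(-46))*u(6))*(-38) = ((36/(-46))*(7 - 1*6² - 2*6))*(-38) = ((36*(-1/46))*(7 - 1*36 - 12))*(-38) = -18*(7 - 36 - 12)/23*(-38) = -18/23*(-41)*(-38) = (738/23)*(-38) = -28044/23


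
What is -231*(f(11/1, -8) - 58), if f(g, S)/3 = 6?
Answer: 9240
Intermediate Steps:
f(g, S) = 18 (f(g, S) = 3*6 = 18)
-231*(f(11/1, -8) - 58) = -231*(18 - 58) = -231*(-40) = 9240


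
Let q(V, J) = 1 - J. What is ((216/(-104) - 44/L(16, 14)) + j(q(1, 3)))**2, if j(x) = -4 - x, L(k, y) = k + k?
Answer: 321489/10816 ≈ 29.723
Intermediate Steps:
L(k, y) = 2*k
((216/(-104) - 44/L(16, 14)) + j(q(1, 3)))**2 = ((216/(-104) - 44/(2*16)) + (-4 - (1 - 1*3)))**2 = ((216*(-1/104) - 44/32) + (-4 - (1 - 3)))**2 = ((-27/13 - 44*1/32) + (-4 - 1*(-2)))**2 = ((-27/13 - 11/8) + (-4 + 2))**2 = (-359/104 - 2)**2 = (-567/104)**2 = 321489/10816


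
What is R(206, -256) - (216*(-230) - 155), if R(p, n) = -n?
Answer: 50091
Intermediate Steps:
R(206, -256) - (216*(-230) - 155) = -1*(-256) - (216*(-230) - 155) = 256 - (-49680 - 155) = 256 - 1*(-49835) = 256 + 49835 = 50091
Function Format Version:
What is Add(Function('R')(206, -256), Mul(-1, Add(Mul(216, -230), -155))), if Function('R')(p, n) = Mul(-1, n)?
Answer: 50091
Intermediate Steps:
Add(Function('R')(206, -256), Mul(-1, Add(Mul(216, -230), -155))) = Add(Mul(-1, -256), Mul(-1, Add(Mul(216, -230), -155))) = Add(256, Mul(-1, Add(-49680, -155))) = Add(256, Mul(-1, -49835)) = Add(256, 49835) = 50091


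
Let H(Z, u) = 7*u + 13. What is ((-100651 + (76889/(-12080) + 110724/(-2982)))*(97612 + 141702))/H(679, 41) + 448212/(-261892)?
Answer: -4736193253779476497793/58962626772000 ≈ -8.0325e+7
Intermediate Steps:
H(Z, u) = 13 + 7*u
((-100651 + (76889/(-12080) + 110724/(-2982)))*(97612 + 141702))/H(679, 41) + 448212/(-261892) = ((-100651 + (76889/(-12080) + 110724/(-2982)))*(97612 + 141702))/(13 + 7*41) + 448212/(-261892) = ((-100651 + (76889*(-1/12080) + 110724*(-1/2982)))*239314)/(13 + 287) + 448212*(-1/261892) = ((-100651 + (-76889/12080 - 18454/497))*239314)/300 - 112053/65473 = ((-100651 - 261138153/6003760)*239314)*(1/300) - 112053/65473 = -604545585913/6003760*239314*(1/300) - 112053/65473 = -72338111173591841/3001880*1/300 - 112053/65473 = -72338111173591841/900564000 - 112053/65473 = -4736193253779476497793/58962626772000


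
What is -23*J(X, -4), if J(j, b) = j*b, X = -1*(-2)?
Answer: 184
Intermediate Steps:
X = 2
J(j, b) = b*j
-23*J(X, -4) = -(-92)*2 = -23*(-8) = 184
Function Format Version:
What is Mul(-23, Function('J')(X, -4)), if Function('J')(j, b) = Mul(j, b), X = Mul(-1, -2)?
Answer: 184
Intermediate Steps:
X = 2
Function('J')(j, b) = Mul(b, j)
Mul(-23, Function('J')(X, -4)) = Mul(-23, Mul(-4, 2)) = Mul(-23, -8) = 184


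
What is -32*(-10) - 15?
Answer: 305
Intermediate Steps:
-32*(-10) - 15 = 320 - 15 = 305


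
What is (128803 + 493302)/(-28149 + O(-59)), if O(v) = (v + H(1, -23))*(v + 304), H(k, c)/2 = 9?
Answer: -622105/38194 ≈ -16.288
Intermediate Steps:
H(k, c) = 18 (H(k, c) = 2*9 = 18)
O(v) = (18 + v)*(304 + v) (O(v) = (v + 18)*(v + 304) = (18 + v)*(304 + v))
(128803 + 493302)/(-28149 + O(-59)) = (128803 + 493302)/(-28149 + (5472 + (-59)² + 322*(-59))) = 622105/(-28149 + (5472 + 3481 - 18998)) = 622105/(-28149 - 10045) = 622105/(-38194) = 622105*(-1/38194) = -622105/38194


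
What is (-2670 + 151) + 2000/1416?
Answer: -445613/177 ≈ -2517.6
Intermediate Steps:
(-2670 + 151) + 2000/1416 = -2519 + 2000*(1/1416) = -2519 + 250/177 = -445613/177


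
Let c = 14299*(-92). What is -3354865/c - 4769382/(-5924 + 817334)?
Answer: -591998194401/177902724380 ≈ -3.3277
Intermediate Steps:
c = -1315508
-3354865/c - 4769382/(-5924 + 817334) = -3354865/(-1315508) - 4769382/(-5924 + 817334) = -3354865*(-1/1315508) - 4769382/811410 = 3354865/1315508 - 4769382*1/811410 = 3354865/1315508 - 794897/135235 = -591998194401/177902724380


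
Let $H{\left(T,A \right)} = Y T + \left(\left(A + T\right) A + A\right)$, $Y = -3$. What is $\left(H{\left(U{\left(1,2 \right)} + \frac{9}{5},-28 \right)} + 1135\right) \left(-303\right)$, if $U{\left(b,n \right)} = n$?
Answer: $- \frac{2686398}{5} \approx -5.3728 \cdot 10^{5}$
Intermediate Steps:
$H{\left(T,A \right)} = A - 3 T + A \left(A + T\right)$ ($H{\left(T,A \right)} = - 3 T + \left(\left(A + T\right) A + A\right) = - 3 T + \left(A \left(A + T\right) + A\right) = - 3 T + \left(A + A \left(A + T\right)\right) = A - 3 T + A \left(A + T\right)$)
$\left(H{\left(U{\left(1,2 \right)} + \frac{9}{5},-28 \right)} + 1135\right) \left(-303\right) = \left(\left(-28 + \left(-28\right)^{2} - 3 \left(2 + \frac{9}{5}\right) - 28 \left(2 + \frac{9}{5}\right)\right) + 1135\right) \left(-303\right) = \left(\left(-28 + 784 - 3 \left(2 + 9 \cdot \frac{1}{5}\right) - 28 \left(2 + 9 \cdot \frac{1}{5}\right)\right) + 1135\right) \left(-303\right) = \left(\left(-28 + 784 - 3 \left(2 + \frac{9}{5}\right) - 28 \left(2 + \frac{9}{5}\right)\right) + 1135\right) \left(-303\right) = \left(\left(-28 + 784 - \frac{57}{5} - \frac{532}{5}\right) + 1135\right) \left(-303\right) = \left(\frac{3191}{5} + 1135\right) \left(-303\right) = \frac{8866}{5} \left(-303\right) = - \frac{2686398}{5}$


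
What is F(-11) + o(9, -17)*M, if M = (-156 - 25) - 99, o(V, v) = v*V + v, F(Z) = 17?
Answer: 47617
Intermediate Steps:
o(V, v) = v + V*v (o(V, v) = V*v + v = v + V*v)
M = -280 (M = -181 - 99 = -280)
F(-11) + o(9, -17)*M = 17 - 17*(1 + 9)*(-280) = 17 - 17*10*(-280) = 17 - 170*(-280) = 17 + 47600 = 47617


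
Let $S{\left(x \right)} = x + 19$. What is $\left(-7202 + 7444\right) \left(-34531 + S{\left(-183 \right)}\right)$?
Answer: $-8396190$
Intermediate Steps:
$S{\left(x \right)} = 19 + x$
$\left(-7202 + 7444\right) \left(-34531 + S{\left(-183 \right)}\right) = \left(-7202 + 7444\right) \left(-34531 + \left(19 - 183\right)\right) = 242 \left(-34531 - 164\right) = 242 \left(-34695\right) = -8396190$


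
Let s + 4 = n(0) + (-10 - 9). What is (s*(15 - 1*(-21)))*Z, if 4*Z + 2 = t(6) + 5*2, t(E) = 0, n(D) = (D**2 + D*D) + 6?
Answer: -1224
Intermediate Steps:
n(D) = 6 + 2*D**2 (n(D) = (D**2 + D**2) + 6 = 2*D**2 + 6 = 6 + 2*D**2)
Z = 2 (Z = -1/2 + (0 + 5*2)/4 = -1/2 + (0 + 10)/4 = -1/2 + (1/4)*10 = -1/2 + 5/2 = 2)
s = -17 (s = -4 + ((6 + 2*0**2) + (-10 - 9)) = -4 + ((6 + 2*0) - 19) = -4 + ((6 + 0) - 19) = -4 + (6 - 19) = -4 - 13 = -17)
(s*(15 - 1*(-21)))*Z = -17*(15 - 1*(-21))*2 = -17*(15 + 21)*2 = -17*36*2 = -612*2 = -1224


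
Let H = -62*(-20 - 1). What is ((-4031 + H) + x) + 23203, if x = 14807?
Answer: 35281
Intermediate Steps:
H = 1302 (H = -62*(-21) = 1302)
((-4031 + H) + x) + 23203 = ((-4031 + 1302) + 14807) + 23203 = (-2729 + 14807) + 23203 = 12078 + 23203 = 35281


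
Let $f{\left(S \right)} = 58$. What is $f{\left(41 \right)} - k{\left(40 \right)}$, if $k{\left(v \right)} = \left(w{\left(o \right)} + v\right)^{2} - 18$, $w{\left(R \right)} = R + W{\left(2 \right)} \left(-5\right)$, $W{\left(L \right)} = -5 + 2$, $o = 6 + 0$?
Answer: $-3645$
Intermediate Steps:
$o = 6$
$W{\left(L \right)} = -3$
$w{\left(R \right)} = 15 + R$ ($w{\left(R \right)} = R - -15 = R + 15 = 15 + R$)
$k{\left(v \right)} = -18 + \left(21 + v\right)^{2}$ ($k{\left(v \right)} = \left(\left(15 + 6\right) + v\right)^{2} - 18 = \left(21 + v\right)^{2} - 18 = -18 + \left(21 + v\right)^{2}$)
$f{\left(41 \right)} - k{\left(40 \right)} = 58 - \left(-18 + \left(21 + 40\right)^{2}\right) = 58 - \left(-18 + 61^{2}\right) = 58 - \left(-18 + 3721\right) = 58 - 3703 = -3645$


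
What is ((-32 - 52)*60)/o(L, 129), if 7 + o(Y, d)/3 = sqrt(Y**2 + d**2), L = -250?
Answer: -980/6591 - 140*sqrt(79141)/6591 ≈ -6.1242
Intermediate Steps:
o(Y, d) = -21 + 3*sqrt(Y**2 + d**2)
((-32 - 52)*60)/o(L, 129) = ((-32 - 52)*60)/(-21 + 3*sqrt((-250)**2 + 129**2)) = (-84*60)/(-21 + 3*sqrt(62500 + 16641)) = -5040/(-21 + 3*sqrt(79141))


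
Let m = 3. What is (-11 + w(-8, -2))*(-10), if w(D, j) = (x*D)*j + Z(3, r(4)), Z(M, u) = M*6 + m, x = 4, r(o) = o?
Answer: -740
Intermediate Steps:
Z(M, u) = 3 + 6*M (Z(M, u) = M*6 + 3 = 6*M + 3 = 3 + 6*M)
w(D, j) = 21 + 4*D*j (w(D, j) = (4*D)*j + (3 + 6*3) = 4*D*j + (3 + 18) = 4*D*j + 21 = 21 + 4*D*j)
(-11 + w(-8, -2))*(-10) = (-11 + (21 + 4*(-8)*(-2)))*(-10) = (-11 + (21 + 64))*(-10) = (-11 + 85)*(-10) = 74*(-10) = -740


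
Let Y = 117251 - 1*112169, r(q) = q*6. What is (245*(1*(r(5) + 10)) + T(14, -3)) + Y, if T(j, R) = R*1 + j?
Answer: 14893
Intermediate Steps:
r(q) = 6*q
T(j, R) = R + j
Y = 5082 (Y = 117251 - 112169 = 5082)
(245*(1*(r(5) + 10)) + T(14, -3)) + Y = (245*(1*(6*5 + 10)) + (-3 + 14)) + 5082 = (245*(1*(30 + 10)) + 11) + 5082 = (245*(1*40) + 11) + 5082 = (245*40 + 11) + 5082 = (9800 + 11) + 5082 = 9811 + 5082 = 14893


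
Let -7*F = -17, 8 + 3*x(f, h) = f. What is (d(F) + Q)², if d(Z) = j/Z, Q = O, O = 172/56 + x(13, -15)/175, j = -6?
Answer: 4748041/12744900 ≈ 0.37254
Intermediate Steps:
x(f, h) = -8/3 + f/3
O = 647/210 (O = 172/56 + (-8/3 + (⅓)*13)/175 = 172*(1/56) + (-8/3 + 13/3)*(1/175) = 43/14 + (5/3)*(1/175) = 43/14 + 1/105 = 647/210 ≈ 3.0810)
Q = 647/210 ≈ 3.0810
F = 17/7 (F = -⅐*(-17) = 17/7 ≈ 2.4286)
d(Z) = -6/Z
(d(F) + Q)² = (-6/17/7 + 647/210)² = (-6*7/17 + 647/210)² = (-42/17 + 647/210)² = (2179/3570)² = 4748041/12744900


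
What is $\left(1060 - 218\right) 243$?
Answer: $204606$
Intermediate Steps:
$\left(1060 - 218\right) 243 = 842 \cdot 243 = 204606$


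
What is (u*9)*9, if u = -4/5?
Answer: -324/5 ≈ -64.800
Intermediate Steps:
u = -⅘ (u = -4*⅕ = -⅘ ≈ -0.80000)
(u*9)*9 = -⅘*9*9 = -36/5*9 = -324/5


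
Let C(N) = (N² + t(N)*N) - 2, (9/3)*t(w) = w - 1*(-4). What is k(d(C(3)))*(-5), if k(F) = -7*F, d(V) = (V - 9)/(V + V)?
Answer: 25/4 ≈ 6.2500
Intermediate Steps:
t(w) = 4/3 + w/3 (t(w) = (w - 1*(-4))/3 = (w + 4)/3 = (4 + w)/3 = 4/3 + w/3)
C(N) = -2 + N² + N*(4/3 + N/3) (C(N) = (N² + (4/3 + N/3)*N) - 2 = (N² + N*(4/3 + N/3)) - 2 = -2 + N² + N*(4/3 + N/3))
d(V) = (-9 + V)/(2*V) (d(V) = (-9 + V)/((2*V)) = (-9 + V)*(1/(2*V)) = (-9 + V)/(2*V))
k(d(C(3)))*(-5) = -7*(-9 + (-2 + (4/3)*3 + (4/3)*3²))/(2*(-2 + (4/3)*3 + (4/3)*3²))*(-5) = -7*(-9 + (-2 + 4 + (4/3)*9))/(2*(-2 + 4 + (4/3)*9))*(-5) = -7*(-9 + (-2 + 4 + 12))/(2*(-2 + 4 + 12))*(-5) = -7*(-9 + 14)/(2*14)*(-5) = -7*5/(2*14)*(-5) = -7*5/28*(-5) = -5/4*(-5) = 25/4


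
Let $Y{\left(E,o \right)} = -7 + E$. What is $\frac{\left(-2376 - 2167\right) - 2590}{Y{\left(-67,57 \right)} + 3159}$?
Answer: $- \frac{7133}{3085} \approx -2.3122$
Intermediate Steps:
$\frac{\left(-2376 - 2167\right) - 2590}{Y{\left(-67,57 \right)} + 3159} = \frac{\left(-2376 - 2167\right) - 2590}{\left(-7 - 67\right) + 3159} = \frac{-4543 - 2590}{-74 + 3159} = - \frac{7133}{3085}$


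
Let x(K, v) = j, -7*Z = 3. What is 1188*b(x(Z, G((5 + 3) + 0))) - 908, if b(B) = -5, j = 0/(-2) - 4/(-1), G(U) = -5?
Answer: -6848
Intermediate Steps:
Z = -3/7 (Z = -⅐*3 = -3/7 ≈ -0.42857)
j = 4 (j = 0*(-½) - 4*(-1) = 0 + 4 = 4)
x(K, v) = 4
1188*b(x(Z, G((5 + 3) + 0))) - 908 = 1188*(-5) - 908 = -5940 - 908 = -6848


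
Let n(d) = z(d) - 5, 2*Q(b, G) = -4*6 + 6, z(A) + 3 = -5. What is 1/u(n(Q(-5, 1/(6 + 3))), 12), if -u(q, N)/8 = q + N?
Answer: 1/8 ≈ 0.12500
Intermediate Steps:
z(A) = -8 (z(A) = -3 - 5 = -8)
Q(b, G) = -9 (Q(b, G) = (-4*6 + 6)/2 = (-24 + 6)/2 = (1/2)*(-18) = -9)
n(d) = -13 (n(d) = -8 - 5 = -13)
u(q, N) = -8*N - 8*q (u(q, N) = -8*(q + N) = -8*(N + q) = -8*N - 8*q)
1/u(n(Q(-5, 1/(6 + 3))), 12) = 1/(-8*12 - 8*(-13)) = 1/(-96 + 104) = 1/8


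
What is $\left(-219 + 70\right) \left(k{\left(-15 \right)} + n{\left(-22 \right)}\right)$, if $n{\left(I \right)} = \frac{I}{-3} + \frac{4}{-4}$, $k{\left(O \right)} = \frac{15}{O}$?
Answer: $- \frac{2384}{3} \approx -794.67$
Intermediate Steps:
$n{\left(I \right)} = -1 - \frac{I}{3}$ ($n{\left(I \right)} = I \left(- \frac{1}{3}\right) + 4 \left(- \frac{1}{4}\right) = - \frac{I}{3} - 1 = -1 - \frac{I}{3}$)
$\left(-219 + 70\right) \left(k{\left(-15 \right)} + n{\left(-22 \right)}\right) = \left(-219 + 70\right) \left(\frac{15}{-15} - - \frac{19}{3}\right) = - 149 \left(15 \left(- \frac{1}{15}\right) + \left(-1 + \frac{22}{3}\right)\right) = - 149 \left(-1 + \frac{19}{3}\right) = \left(-149\right) \frac{16}{3} = - \frac{2384}{3}$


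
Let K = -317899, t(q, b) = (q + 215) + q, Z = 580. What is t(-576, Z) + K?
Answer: -318836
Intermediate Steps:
t(q, b) = 215 + 2*q (t(q, b) = (215 + q) + q = 215 + 2*q)
t(-576, Z) + K = (215 + 2*(-576)) - 317899 = (215 - 1152) - 317899 = -937 - 317899 = -318836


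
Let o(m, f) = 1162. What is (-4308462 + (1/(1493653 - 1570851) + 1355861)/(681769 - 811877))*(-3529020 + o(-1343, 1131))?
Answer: 76333375533510812697165/5022038692 ≈ 1.5200e+13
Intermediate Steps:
(-4308462 + (1/(1493653 - 1570851) + 1355861)/(681769 - 811877))*(-3529020 + o(-1343, 1131)) = (-4308462 + (1/(1493653 - 1570851) + 1355861)/(681769 - 811877))*(-3529020 + 1162) = (-4308462 + (1/(-77198) + 1355861)/(-130108))*(-3527858) = (-4308462 + (-1/77198 + 1355861)*(-1/130108))*(-3527858) = (-4308462 + (104669757477/77198)*(-1/130108))*(-3527858) = (-4308462 - 104669757477/10044077384)*(-3527858) = -43274630403780885/10044077384*(-3527858) = 76333375533510812697165/5022038692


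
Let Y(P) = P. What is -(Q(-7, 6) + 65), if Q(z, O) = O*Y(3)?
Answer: -83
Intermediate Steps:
Q(z, O) = 3*O (Q(z, O) = O*3 = 3*O)
-(Q(-7, 6) + 65) = -(3*6 + 65) = -(18 + 65) = -1*83 = -83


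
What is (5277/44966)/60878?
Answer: 5277/2737440148 ≈ 1.9277e-6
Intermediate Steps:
(5277/44966)/60878 = (5277*(1/44966))*(1/60878) = (5277/44966)*(1/60878) = 5277/2737440148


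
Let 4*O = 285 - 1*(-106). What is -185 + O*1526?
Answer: 297963/2 ≈ 1.4898e+5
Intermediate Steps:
O = 391/4 (O = (285 - 1*(-106))/4 = (285 + 106)/4 = (1/4)*391 = 391/4 ≈ 97.750)
-185 + O*1526 = -185 + (391/4)*1526 = -185 + 298333/2 = 297963/2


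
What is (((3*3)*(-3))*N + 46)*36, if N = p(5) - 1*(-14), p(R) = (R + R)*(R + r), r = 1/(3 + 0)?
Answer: -63792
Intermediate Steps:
r = ⅓ (r = 1/3 = ⅓ ≈ 0.33333)
p(R) = 2*R*(⅓ + R) (p(R) = (R + R)*(R + ⅓) = (2*R)*(⅓ + R) = 2*R*(⅓ + R))
N = 202/3 (N = (⅔)*5*(1 + 3*5) - 1*(-14) = (⅔)*5*(1 + 15) + 14 = (⅔)*5*16 + 14 = 160/3 + 14 = 202/3 ≈ 67.333)
(((3*3)*(-3))*N + 46)*36 = (((3*3)*(-3))*(202/3) + 46)*36 = ((9*(-3))*(202/3) + 46)*36 = (-27*202/3 + 46)*36 = (-1818 + 46)*36 = -1772*36 = -63792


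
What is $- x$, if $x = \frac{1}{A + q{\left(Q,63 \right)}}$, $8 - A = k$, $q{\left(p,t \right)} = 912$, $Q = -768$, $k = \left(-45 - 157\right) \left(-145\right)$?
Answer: $\frac{1}{28370} \approx 3.5249 \cdot 10^{-5}$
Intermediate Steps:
$k = 29290$ ($k = \left(-202\right) \left(-145\right) = 29290$)
$A = -29282$ ($A = 8 - 29290 = -29282$)
$x = - \frac{1}{28370}$ ($x = \frac{1}{-29282 + 912} = \frac{1}{-28370} = - \frac{1}{28370} \approx -3.5249 \cdot 10^{-5}$)
$- x = \left(-1\right) \left(- \frac{1}{28370}\right) = \frac{1}{28370}$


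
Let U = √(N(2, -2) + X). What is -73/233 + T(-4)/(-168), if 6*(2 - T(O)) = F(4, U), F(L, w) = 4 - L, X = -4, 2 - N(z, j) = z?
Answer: -6365/19572 ≈ -0.32521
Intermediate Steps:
N(z, j) = 2 - z
U = 2*I (U = √((2 - 1*2) - 4) = √((2 - 2) - 4) = √(0 - 4) = √(-4) = 2*I ≈ 2.0*I)
T(O) = 2 (T(O) = 2 - (4 - 1*4)/6 = 2 - (4 - 4)/6 = 2 - ⅙*0 = 2 + 0 = 2)
-73/233 + T(-4)/(-168) = -73/233 + 2/(-168) = -73*1/233 + 2*(-1/168) = -73/233 - 1/84 = -6365/19572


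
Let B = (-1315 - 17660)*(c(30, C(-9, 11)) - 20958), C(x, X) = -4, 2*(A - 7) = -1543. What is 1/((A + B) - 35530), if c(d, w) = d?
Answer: 2/794145011 ≈ 2.5184e-9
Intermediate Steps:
A = -1529/2 (A = 7 + (½)*(-1543) = 7 - 1543/2 = -1529/2 ≈ -764.50)
B = 397108800 (B = (-1315 - 17660)*(30 - 20958) = -18975*(-20928) = 397108800)
1/((A + B) - 35530) = 1/((-1529/2 + 397108800) - 35530) = 1/(794216071/2 - 35530) = 1/(794145011/2) = 2/794145011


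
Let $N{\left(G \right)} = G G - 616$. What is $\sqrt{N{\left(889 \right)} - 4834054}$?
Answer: $i \sqrt{4044349} \approx 2011.1 i$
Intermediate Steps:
$N{\left(G \right)} = -616 + G^{2}$ ($N{\left(G \right)} = G^{2} - 616 = -616 + G^{2}$)
$\sqrt{N{\left(889 \right)} - 4834054} = \sqrt{\left(-616 + 889^{2}\right) - 4834054} = \sqrt{\left(-616 + 790321\right) - 4834054} = \sqrt{789705 - 4834054} = \sqrt{-4044349} = i \sqrt{4044349}$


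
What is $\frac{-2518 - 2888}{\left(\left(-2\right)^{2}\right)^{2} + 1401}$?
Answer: $- \frac{5406}{1417} \approx -3.8151$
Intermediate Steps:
$\frac{-2518 - 2888}{\left(\left(-2\right)^{2}\right)^{2} + 1401} = - \frac{5406}{4^{2} + 1401} = - \frac{5406}{16 + 1401} = - \frac{5406}{1417}$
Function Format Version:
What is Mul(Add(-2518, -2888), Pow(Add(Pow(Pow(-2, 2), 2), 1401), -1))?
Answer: Rational(-5406, 1417) ≈ -3.8151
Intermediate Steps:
Mul(Add(-2518, -2888), Pow(Add(Pow(Pow(-2, 2), 2), 1401), -1)) = Mul(-5406, Pow(Add(Pow(4, 2), 1401), -1)) = Mul(-5406, Pow(Add(16, 1401), -1)) = Mul(-5406, Pow(1417, -1)) = Mul(-5406, Rational(1, 1417)) = Rational(-5406, 1417)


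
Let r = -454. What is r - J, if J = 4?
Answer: -458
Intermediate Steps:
r - J = -454 - 1*4 = -454 - 4 = -458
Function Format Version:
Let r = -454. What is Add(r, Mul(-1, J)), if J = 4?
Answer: -458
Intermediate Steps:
Add(r, Mul(-1, J)) = Add(-454, Mul(-1, 4)) = Add(-454, -4) = -458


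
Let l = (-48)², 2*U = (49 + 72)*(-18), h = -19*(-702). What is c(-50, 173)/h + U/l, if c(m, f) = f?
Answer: -784805/1707264 ≈ -0.45969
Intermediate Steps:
h = 13338
U = -1089 (U = ((49 + 72)*(-18))/2 = (121*(-18))/2 = (½)*(-2178) = -1089)
l = 2304
c(-50, 173)/h + U/l = 173/13338 - 1089/2304 = 173*(1/13338) - 1089*1/2304 = 173/13338 - 121/256 = -784805/1707264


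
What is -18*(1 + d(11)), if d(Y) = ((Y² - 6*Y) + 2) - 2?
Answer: -1008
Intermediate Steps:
d(Y) = Y² - 6*Y (d(Y) = (2 + Y² - 6*Y) - 2 = Y² - 6*Y)
-18*(1 + d(11)) = -18*(1 + 11*(-6 + 11)) = -18*(1 + 11*5) = -18*(1 + 55) = -18*56 = -1008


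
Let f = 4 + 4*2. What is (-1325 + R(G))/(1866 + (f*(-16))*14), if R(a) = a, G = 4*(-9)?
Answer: 1361/822 ≈ 1.6557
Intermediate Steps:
G = -36
f = 12 (f = 4 + 8 = 12)
(-1325 + R(G))/(1866 + (f*(-16))*14) = (-1325 - 36)/(1866 + (12*(-16))*14) = -1361/(1866 - 192*14) = -1361/(1866 - 2688) = -1361/(-822) = -1361*(-1/822) = 1361/822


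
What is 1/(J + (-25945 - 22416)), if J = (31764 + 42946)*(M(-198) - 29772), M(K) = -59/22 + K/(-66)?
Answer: -11/24467197806 ≈ -4.4958e-10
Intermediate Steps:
M(K) = -59/22 - K/66 (M(K) = -59*1/22 + K*(-1/66) = -59/22 - K/66)
J = -24466665835/11 (J = (31764 + 42946)*((-59/22 - 1/66*(-198)) - 29772) = 74710*((-59/22 + 3) - 29772) = 74710*(7/22 - 29772) = 74710*(-654977/22) = -24466665835/11 ≈ -2.2242e+9)
1/(J + (-25945 - 22416)) = 1/(-24466665835/11 + (-25945 - 22416)) = 1/(-24466665835/11 - 48361) = 1/(-24467197806/11) = -11/24467197806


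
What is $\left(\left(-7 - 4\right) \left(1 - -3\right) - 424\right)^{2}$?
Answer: $219024$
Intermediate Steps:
$\left(\left(-7 - 4\right) \left(1 - -3\right) - 424\right)^{2} = \left(- 11 \left(1 + 3\right) - 424\right)^{2} = \left(\left(-11\right) 4 - 424\right)^{2} = \left(-44 - 424\right)^{2} = \left(-468\right)^{2} = 219024$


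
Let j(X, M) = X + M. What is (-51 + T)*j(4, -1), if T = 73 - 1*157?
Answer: -405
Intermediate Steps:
j(X, M) = M + X
T = -84 (T = 73 - 157 = -84)
(-51 + T)*j(4, -1) = (-51 - 84)*(-1 + 4) = -135*3 = -405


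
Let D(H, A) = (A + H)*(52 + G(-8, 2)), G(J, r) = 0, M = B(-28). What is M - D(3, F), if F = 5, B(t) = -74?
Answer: -490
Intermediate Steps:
M = -74
D(H, A) = 52*A + 52*H (D(H, A) = (A + H)*(52 + 0) = (A + H)*52 = 52*A + 52*H)
M - D(3, F) = -74 - (52*5 + 52*3) = -74 - (260 + 156) = -74 - 1*416 = -74 - 416 = -490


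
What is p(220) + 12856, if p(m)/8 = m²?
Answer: 400056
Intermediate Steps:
p(m) = 8*m²
p(220) + 12856 = 8*220² + 12856 = 8*48400 + 12856 = 387200 + 12856 = 400056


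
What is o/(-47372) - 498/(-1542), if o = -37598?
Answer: 6797281/6087302 ≈ 1.1166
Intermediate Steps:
o/(-47372) - 498/(-1542) = -37598/(-47372) - 498/(-1542) = -37598*(-1/47372) - 498*(-1/1542) = 18799/23686 + 83/257 = 6797281/6087302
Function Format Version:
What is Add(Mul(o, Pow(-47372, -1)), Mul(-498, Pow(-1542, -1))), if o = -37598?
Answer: Rational(6797281, 6087302) ≈ 1.1166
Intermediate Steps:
Add(Mul(o, Pow(-47372, -1)), Mul(-498, Pow(-1542, -1))) = Add(Mul(-37598, Pow(-47372, -1)), Mul(-498, Pow(-1542, -1))) = Add(Mul(-37598, Rational(-1, 47372)), Mul(-498, Rational(-1, 1542))) = Add(Rational(18799, 23686), Rational(83, 257)) = Rational(6797281, 6087302)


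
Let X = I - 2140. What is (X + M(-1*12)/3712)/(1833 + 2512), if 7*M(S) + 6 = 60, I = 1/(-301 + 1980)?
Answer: -9336195439/18955990592 ≈ -0.49252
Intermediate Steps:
I = 1/1679 ≈ 0.00059559
M(S) = 54/7 (M(S) = -6/7 + (1/7)*60 = -6/7 + 60/7 = 54/7)
X = -3593059/1679 (X = 1/1679 - 2140 = -3593059/1679 ≈ -2140.0)
(X + M(-1*12)/3712)/(1833 + 2512) = (-3593059/1679 + (54/7)/3712)/(1833 + 2512) = (-3593059/1679 + (54/7)*(1/3712))/4345 = (-3593059/1679 + 27/12992)*(1/4345) = -46680977195/21813568*1/4345 = -9336195439/18955990592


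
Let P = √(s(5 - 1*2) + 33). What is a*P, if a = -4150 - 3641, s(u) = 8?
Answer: -7791*√41 ≈ -49887.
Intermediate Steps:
P = √41 (P = √(8 + 33) = √41 ≈ 6.4031)
a = -7791
a*P = -7791*√41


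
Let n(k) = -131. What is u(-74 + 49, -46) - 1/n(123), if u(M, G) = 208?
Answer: 27249/131 ≈ 208.01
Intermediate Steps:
u(-74 + 49, -46) - 1/n(123) = 208 - 1/(-131) = 208 - 1*(-1/131) = 208 + 1/131 = 27249/131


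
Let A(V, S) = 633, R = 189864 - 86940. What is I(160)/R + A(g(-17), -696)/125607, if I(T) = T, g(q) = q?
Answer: 7104001/1077331239 ≈ 0.0065941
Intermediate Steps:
R = 102924
I(160)/R + A(g(-17), -696)/125607 = 160/102924 + 633/125607 = 160*(1/102924) + 633*(1/125607) = 40/25731 + 211/41869 = 7104001/1077331239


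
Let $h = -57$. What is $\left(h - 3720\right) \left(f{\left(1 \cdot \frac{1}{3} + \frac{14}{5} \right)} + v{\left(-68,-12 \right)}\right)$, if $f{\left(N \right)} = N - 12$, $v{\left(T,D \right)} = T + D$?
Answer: $\frac{1678247}{5} \approx 3.3565 \cdot 10^{5}$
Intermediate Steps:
$v{\left(T,D \right)} = D + T$
$f{\left(N \right)} = -12 + N$
$\left(h - 3720\right) \left(f{\left(1 \cdot \frac{1}{3} + \frac{14}{5} \right)} + v{\left(-68,-12 \right)}\right) = \left(-57 - 3720\right) \left(\left(-12 + \left(1 \cdot \frac{1}{3} + \frac{14}{5}\right)\right) - 80\right) = - 3777 \left(\left(-12 + \left(1 \cdot \frac{1}{3} + 14 \cdot \frac{1}{5}\right)\right) - 80\right) = - 3777 \left(\left(-12 + \left(\frac{1}{3} + \frac{14}{5}\right)\right) - 80\right) = - 3777 \left(\left(-12 + \frac{47}{15}\right) - 80\right) = - 3777 \left(- \frac{133}{15} - 80\right) = \left(-3777\right) \left(- \frac{1333}{15}\right) = \frac{1678247}{5}$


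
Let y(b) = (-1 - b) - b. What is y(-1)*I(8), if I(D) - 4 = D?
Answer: 12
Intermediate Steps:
I(D) = 4 + D
y(b) = -1 - 2*b
y(-1)*I(8) = (-1 - 2*(-1))*(4 + 8) = (-1 + 2)*12 = 1*12 = 12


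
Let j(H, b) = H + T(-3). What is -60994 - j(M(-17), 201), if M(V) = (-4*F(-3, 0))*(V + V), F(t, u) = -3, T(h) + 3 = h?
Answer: -60580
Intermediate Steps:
T(h) = -3 + h
M(V) = 24*V (M(V) = (-4*(-3))*(V + V) = 12*(2*V) = 24*V)
j(H, b) = -6 + H (j(H, b) = H + (-3 - 3) = H - 6 = -6 + H)
-60994 - j(M(-17), 201) = -60994 - (-6 + 24*(-17)) = -60994 - (-6 - 408) = -60994 - 1*(-414) = -60994 + 414 = -60580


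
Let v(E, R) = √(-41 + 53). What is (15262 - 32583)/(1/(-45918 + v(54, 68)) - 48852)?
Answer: 1784108388858479982/5031884016590767921 - 34642*√3/5031884016590767921 ≈ 0.35456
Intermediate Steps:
v(E, R) = 2*√3 (v(E, R) = √12 = 2*√3)
(15262 - 32583)/(1/(-45918 + v(54, 68)) - 48852) = (15262 - 32583)/(1/(-45918 + 2*√3) - 48852) = -17321/(-48852 + 1/(-45918 + 2*√3))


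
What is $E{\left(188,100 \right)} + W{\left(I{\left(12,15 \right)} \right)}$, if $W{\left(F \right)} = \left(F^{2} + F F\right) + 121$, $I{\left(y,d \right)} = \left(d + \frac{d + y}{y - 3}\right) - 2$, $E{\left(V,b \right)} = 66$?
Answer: $699$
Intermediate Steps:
$I{\left(y,d \right)} = -2 + d + \frac{d + y}{-3 + y}$ ($I{\left(y,d \right)} = \left(d + \frac{d + y}{-3 + y}\right) - 2 = -2 + d + \frac{d + y}{-3 + y}$)
$W{\left(F \right)} = 121 + 2 F^{2}$ ($W{\left(F \right)} = \left(F^{2} + F^{2}\right) + 121 = 2 F^{2} + 121 = 121 + 2 F^{2}$)
$E{\left(188,100 \right)} + W{\left(I{\left(12,15 \right)} \right)} = 66 + \left(121 + 2 \left(\frac{6 - 12 - 30 + 15 \cdot 12}{-3 + 12}\right)^{2}\right) = 66 + \left(121 + 2 \left(\frac{6 - 12 - 30 + 180}{9}\right)^{2}\right) = 66 + \left(121 + 2 \left(\frac{1}{9} \cdot 144\right)^{2}\right) = 66 + \left(121 + 2 \cdot 16^{2}\right) = 66 + \left(121 + 2 \cdot 256\right) = 66 + \left(121 + 512\right) = 66 + 633 = 699$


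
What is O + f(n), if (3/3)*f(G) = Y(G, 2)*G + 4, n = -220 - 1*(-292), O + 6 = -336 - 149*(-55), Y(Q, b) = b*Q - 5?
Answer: 17865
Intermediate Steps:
Y(Q, b) = -5 + Q*b (Y(Q, b) = Q*b - 5 = -5 + Q*b)
O = 7853 (O = -6 + (-336 - 149*(-55)) = -6 + (-336 + 8195) = -6 + 7859 = 7853)
n = 72 (n = -220 + 292 = 72)
f(G) = 4 + G*(-5 + 2*G) (f(G) = (-5 + G*2)*G + 4 = (-5 + 2*G)*G + 4 = G*(-5 + 2*G) + 4 = 4 + G*(-5 + 2*G))
O + f(n) = 7853 + (4 + 72*(-5 + 2*72)) = 7853 + (4 + 72*(-5 + 144)) = 7853 + (4 + 72*139) = 7853 + (4 + 10008) = 7853 + 10012 = 17865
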